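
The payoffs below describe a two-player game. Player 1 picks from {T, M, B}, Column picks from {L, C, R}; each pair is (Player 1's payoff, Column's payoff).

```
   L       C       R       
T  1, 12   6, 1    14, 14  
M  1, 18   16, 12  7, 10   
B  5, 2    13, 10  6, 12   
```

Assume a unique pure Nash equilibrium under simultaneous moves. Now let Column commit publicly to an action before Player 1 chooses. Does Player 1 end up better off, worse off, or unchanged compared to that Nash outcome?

unchanged

Solve by backward induction (Column leads).
- L: BR = B, leader payoff 2.
- C: BR = M, leader payoff 12.
- R: BR = T, leader payoff 14.
Column's induced payoffs are 2, 12, 14, so Column commits to R. Subgame-perfect outcome: (T, R) with payoffs (14, 14).
For the simultaneous game, intersect best replies.
Player 1's best replies: L→B; C→M; R→T.
Column's best replies: T→R; M→L; B→R.
Only (T, R) has each player best-responding; Nash payoffs (14, 14).
Player 1 earns 14 sequentially versus 14 at the Nash outcome: unchanged.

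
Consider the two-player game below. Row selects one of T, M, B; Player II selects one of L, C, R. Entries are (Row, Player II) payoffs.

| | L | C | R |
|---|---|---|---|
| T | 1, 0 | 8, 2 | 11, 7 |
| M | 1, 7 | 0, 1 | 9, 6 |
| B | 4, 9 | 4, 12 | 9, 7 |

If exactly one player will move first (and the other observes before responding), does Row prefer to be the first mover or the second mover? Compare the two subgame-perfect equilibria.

If Row leads: Player II's best replies are T→R, M→L, B→C; Row's induced payoffs 11, 1, 4; outcome (T, R), payoffs (11, 7).
If Player II leads: Row's best replies are L→B, C→T, R→T; Player II's induced payoffs 9, 2, 7; outcome (B, L), payoffs (4, 9).
Row gets 11 moving first and 4 moving second, so Row prefers to move first.

first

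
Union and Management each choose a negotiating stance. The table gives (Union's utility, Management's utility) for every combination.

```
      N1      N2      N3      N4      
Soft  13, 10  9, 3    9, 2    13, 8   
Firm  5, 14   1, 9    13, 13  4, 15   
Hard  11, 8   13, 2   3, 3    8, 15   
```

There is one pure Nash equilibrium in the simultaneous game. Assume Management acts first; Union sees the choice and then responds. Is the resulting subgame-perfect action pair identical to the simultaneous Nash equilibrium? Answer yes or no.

no

Backward induction with Management moving first.
- N1: Union compares 13, 5, 11 and picks Soft; Management would get 10.
- N2: Union compares 9, 1, 13 and picks Hard; Management would get 2.
- N3: Union compares 9, 13, 3 and picks Firm; Management would get 13.
- N4: Union compares 13, 4, 8 and picks Soft; Management would get 8.
Management's induced payoffs are 10, 2, 13, 8, so Management commits to N3. Subgame-perfect outcome: (Firm, N3) with payoffs (13, 13).
For the simultaneous game, intersect best replies.
Union's best replies: N1→Soft; N2→Hard; N3→Firm; N4→Soft.
Management's best replies: Soft→N1; Firm→N4; Hard→N4.
Only (Soft, N1) has each player best-responding; Nash payoffs (13, 10).
Sequential outcome (Firm, N3) differs from the Nash profile (Soft, N1).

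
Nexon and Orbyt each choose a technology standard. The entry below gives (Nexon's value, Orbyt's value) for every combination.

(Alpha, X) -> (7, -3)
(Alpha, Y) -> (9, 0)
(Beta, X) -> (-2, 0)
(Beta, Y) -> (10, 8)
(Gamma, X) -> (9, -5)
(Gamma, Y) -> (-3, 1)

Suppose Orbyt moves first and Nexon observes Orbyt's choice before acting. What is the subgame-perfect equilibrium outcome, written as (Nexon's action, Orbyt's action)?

Nexon best-responds to each possible Orbyt move:
- X → Nexon plays Gamma (best of 7, -2, 9); Orbyt gets -5.
- Y → Nexon plays Beta (best of 9, 10, -3); Orbyt gets 8.
Maximizing over -5, 8, Orbyt chooses Y. Subgame-perfect outcome: (Beta, Y) with payoffs (10, 8).

(Beta, Y)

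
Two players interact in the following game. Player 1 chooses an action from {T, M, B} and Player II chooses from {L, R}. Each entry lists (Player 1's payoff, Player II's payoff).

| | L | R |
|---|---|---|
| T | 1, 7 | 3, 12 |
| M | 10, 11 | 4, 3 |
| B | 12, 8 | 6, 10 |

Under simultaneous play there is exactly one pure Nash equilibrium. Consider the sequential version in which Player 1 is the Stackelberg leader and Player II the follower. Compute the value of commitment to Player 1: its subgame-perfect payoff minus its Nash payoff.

4

Player II best-responds to each possible Player 1 move:
- T: BR = R, leader payoff 3.
- M: BR = L, leader payoff 10.
- B: BR = R, leader payoff 6.
Player 1's induced payoffs are 3, 10, 6, so Player 1 commits to M. Subgame-perfect outcome: (M, L) with payoffs (10, 11).
Under simultaneous play:
Player 1's best replies: L→B; R→B.
Player II's best replies: T→R; M→L; B→R.
The unique mutual best reply is (B, R), giving (6, 10).
Player 1's commitment gain: 10 − 6 = 4.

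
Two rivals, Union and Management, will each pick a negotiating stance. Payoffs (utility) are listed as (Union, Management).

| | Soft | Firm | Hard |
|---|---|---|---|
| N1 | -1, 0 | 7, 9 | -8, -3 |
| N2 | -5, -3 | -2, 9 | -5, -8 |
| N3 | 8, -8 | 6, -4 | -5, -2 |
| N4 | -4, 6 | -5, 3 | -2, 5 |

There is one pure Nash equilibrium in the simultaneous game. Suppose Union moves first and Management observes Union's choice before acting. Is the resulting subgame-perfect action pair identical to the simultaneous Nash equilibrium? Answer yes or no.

yes

Solve by backward induction (Union leads).
- N1: BR = Firm, leader payoff 7.
- N2: BR = Firm, leader payoff -2.
- N3: BR = Hard, leader payoff -5.
- N4: BR = Soft, leader payoff -4.
Among 7, -2, -5, -4, the best is 7 at N1. Subgame-perfect outcome: (N1, Firm) with payoffs (7, 9).
For the simultaneous game, intersect best replies.
Union's best replies: Soft→N3; Firm→N1; Hard→N4.
Management's best replies: N1→Firm; N2→Firm; N3→Hard; N4→Soft.
The unique mutual best reply is (N1, Firm), giving (7, 9).
Sequential outcome (N1, Firm) coincides with the Nash profile (N1, Firm).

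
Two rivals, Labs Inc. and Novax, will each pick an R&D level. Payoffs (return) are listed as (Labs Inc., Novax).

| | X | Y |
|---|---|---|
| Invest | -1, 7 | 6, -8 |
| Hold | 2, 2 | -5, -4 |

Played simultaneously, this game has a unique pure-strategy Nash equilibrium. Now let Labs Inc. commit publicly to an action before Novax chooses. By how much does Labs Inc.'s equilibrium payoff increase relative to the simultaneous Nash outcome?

0

Solve by backward induction (Labs Inc. leads).
- Invest → Novax plays X (best of 7, -8); Labs Inc. gets -1.
- Hold → Novax plays X (best of 2, -4); Labs Inc. gets 2.
Maximizing over -1, 2, Labs Inc. chooses Hold. Subgame-perfect outcome: (Hold, X) with payoffs (2, 2).
For the simultaneous game, intersect best replies.
Labs Inc.'s best replies: X→Hold; Y→Invest.
Novax's best replies: Invest→X; Hold→X.
The unique mutual best reply is (Hold, X), giving (2, 2).
Labs Inc.'s commitment gain: 2 − 2 = 0.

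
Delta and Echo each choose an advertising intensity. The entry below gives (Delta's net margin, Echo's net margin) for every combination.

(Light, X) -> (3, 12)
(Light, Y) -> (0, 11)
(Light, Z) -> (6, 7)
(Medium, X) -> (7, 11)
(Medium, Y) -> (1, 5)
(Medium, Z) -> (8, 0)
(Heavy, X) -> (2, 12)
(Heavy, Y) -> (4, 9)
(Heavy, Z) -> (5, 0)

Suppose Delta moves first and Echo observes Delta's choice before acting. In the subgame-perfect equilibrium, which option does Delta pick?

Medium

Echo best-responds to each possible Delta move:
- Light: Echo compares 12, 11, 7 and picks X; Delta would get 3.
- Medium: Echo compares 11, 5, 0 and picks X; Delta would get 7.
- Heavy: Echo compares 12, 9, 0 and picks X; Delta would get 2.
Delta's induced payoffs are 3, 7, 2, so Delta commits to Medium. Subgame-perfect outcome: (Medium, X) with payoffs (7, 11).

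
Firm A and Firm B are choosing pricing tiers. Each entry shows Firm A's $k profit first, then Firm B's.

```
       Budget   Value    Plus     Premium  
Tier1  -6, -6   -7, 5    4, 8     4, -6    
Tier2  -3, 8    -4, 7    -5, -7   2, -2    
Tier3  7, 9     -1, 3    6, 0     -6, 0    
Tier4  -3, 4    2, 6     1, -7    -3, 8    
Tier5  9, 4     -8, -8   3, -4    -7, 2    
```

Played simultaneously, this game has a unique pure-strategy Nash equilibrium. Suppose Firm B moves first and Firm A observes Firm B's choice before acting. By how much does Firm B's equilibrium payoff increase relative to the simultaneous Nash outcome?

2

Solve by backward induction (Firm B leads).
- Budget → Firm A plays Tier5 (best of -6, -3, 7, -3, 9); Firm B gets 4.
- Value → Firm A plays Tier4 (best of -7, -4, -1, 2, -8); Firm B gets 6.
- Plus → Firm A plays Tier3 (best of 4, -5, 6, 1, 3); Firm B gets 0.
- Premium → Firm A plays Tier1 (best of 4, 2, -6, -3, -7); Firm B gets -6.
Maximizing over 4, 6, 0, -6, Firm B chooses Value. Subgame-perfect outcome: (Tier4, Value) with payoffs (2, 6).
For the simultaneous game, intersect best replies.
Firm A's best replies: Budget→Tier5; Value→Tier4; Plus→Tier3; Premium→Tier1.
Firm B's best replies: Tier1→Plus; Tier2→Budget; Tier3→Budget; Tier4→Premium; Tier5→Budget.
Only (Tier5, Budget) has each player best-responding; Nash payoffs (9, 4).
Firm B's commitment gain: 6 − 4 = 2.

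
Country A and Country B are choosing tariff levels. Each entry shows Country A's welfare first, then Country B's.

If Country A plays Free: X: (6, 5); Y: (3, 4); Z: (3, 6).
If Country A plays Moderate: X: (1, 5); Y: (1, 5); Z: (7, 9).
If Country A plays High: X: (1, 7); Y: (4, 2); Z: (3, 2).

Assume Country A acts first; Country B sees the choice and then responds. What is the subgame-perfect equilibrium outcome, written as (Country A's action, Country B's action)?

(Moderate, Z)

Backward induction with Country A moving first.
- Free → Country B plays Z (best of 5, 4, 6); Country A gets 3.
- Moderate → Country B plays Z (best of 5, 5, 9); Country A gets 7.
- High → Country B plays X (best of 7, 2, 2); Country A gets 1.
Country A's induced payoffs are 3, 7, 1, so Country A commits to Moderate. Subgame-perfect outcome: (Moderate, Z) with payoffs (7, 9).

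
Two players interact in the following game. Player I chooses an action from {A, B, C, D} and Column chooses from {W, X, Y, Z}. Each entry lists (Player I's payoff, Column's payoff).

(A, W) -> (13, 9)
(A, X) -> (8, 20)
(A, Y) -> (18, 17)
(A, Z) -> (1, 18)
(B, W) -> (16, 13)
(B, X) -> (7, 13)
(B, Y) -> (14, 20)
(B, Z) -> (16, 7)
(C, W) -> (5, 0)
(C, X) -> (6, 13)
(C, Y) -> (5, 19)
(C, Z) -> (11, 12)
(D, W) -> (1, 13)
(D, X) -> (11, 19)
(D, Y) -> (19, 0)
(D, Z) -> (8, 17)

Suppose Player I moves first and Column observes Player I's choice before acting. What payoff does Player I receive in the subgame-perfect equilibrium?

14

Work backward from Column's decision.
- A: Column compares 9, 20, 17, 18 and picks X; Player I would get 8.
- B: Column compares 13, 13, 20, 7 and picks Y; Player I would get 14.
- C: Column compares 0, 13, 19, 12 and picks Y; Player I would get 5.
- D: Column compares 13, 19, 0, 17 and picks X; Player I would get 11.
Among 8, 14, 5, 11, the best is 14 at B. Subgame-perfect outcome: (B, Y) with payoffs (14, 20).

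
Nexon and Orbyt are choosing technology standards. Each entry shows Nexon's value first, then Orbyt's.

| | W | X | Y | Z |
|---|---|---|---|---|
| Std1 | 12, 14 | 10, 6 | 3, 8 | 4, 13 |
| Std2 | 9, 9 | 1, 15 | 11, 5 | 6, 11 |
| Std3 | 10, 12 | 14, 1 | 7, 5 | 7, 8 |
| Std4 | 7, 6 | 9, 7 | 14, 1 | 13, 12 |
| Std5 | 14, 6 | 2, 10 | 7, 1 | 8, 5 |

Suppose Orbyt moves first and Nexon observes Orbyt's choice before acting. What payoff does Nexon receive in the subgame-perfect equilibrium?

13

Backward induction with Orbyt moving first.
- W → Nexon plays Std5 (best of 12, 9, 10, 7, 14); Orbyt gets 6.
- X → Nexon plays Std3 (best of 10, 1, 14, 9, 2); Orbyt gets 1.
- Y → Nexon plays Std4 (best of 3, 11, 7, 14, 7); Orbyt gets 1.
- Z → Nexon plays Std4 (best of 4, 6, 7, 13, 8); Orbyt gets 12.
Maximizing over 6, 1, 1, 12, Orbyt chooses Z. Subgame-perfect outcome: (Std4, Z) with payoffs (13, 12).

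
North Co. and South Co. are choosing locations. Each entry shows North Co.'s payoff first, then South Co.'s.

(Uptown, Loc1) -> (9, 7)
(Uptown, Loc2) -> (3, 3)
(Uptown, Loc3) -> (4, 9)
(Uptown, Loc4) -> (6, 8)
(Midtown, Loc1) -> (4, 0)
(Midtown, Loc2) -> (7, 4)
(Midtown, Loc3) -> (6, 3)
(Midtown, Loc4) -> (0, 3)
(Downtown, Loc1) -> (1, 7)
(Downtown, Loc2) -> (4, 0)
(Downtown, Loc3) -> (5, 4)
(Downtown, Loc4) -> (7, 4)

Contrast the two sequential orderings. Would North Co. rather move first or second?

second

If North Co. leads: South Co.'s best replies are Uptown→Loc3, Midtown→Loc2, Downtown→Loc1; North Co.'s induced payoffs 4, 7, 1; outcome (Midtown, Loc2), payoffs (7, 4).
If South Co. leads: North Co.'s best replies are Loc1→Uptown, Loc2→Midtown, Loc3→Midtown, Loc4→Downtown; South Co.'s induced payoffs 7, 4, 3, 4; outcome (Uptown, Loc1), payoffs (9, 7).
North Co. gets 7 moving first and 9 moving second, so North Co. prefers to move second.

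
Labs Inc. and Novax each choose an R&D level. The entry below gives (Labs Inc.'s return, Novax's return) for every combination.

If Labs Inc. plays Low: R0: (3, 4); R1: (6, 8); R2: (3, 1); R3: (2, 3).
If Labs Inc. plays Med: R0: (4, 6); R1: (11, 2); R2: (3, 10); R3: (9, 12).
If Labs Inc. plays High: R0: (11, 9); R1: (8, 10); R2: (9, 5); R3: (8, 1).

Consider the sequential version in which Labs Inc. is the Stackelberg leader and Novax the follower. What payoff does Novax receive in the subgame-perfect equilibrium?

12

Backward induction with Labs Inc. moving first.
- Low: Novax compares 4, 8, 1, 3 and picks R1; Labs Inc. would get 6.
- Med: Novax compares 6, 2, 10, 12 and picks R3; Labs Inc. would get 9.
- High: Novax compares 9, 10, 5, 1 and picks R1; Labs Inc. would get 8.
Maximizing over 6, 9, 8, Labs Inc. chooses Med. Subgame-perfect outcome: (Med, R3) with payoffs (9, 12).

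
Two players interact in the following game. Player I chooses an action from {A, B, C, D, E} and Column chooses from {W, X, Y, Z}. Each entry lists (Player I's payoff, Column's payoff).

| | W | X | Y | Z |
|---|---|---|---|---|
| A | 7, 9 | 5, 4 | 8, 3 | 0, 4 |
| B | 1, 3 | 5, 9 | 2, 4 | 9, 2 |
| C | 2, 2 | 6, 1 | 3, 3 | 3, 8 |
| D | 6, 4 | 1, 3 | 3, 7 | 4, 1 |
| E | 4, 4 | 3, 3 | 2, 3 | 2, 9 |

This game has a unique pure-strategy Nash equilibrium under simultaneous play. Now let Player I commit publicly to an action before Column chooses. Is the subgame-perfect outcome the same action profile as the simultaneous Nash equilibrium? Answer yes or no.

Solve by backward induction (Player I leads).
- A → Column plays W (best of 9, 4, 3, 4); Player I gets 7.
- B → Column plays X (best of 3, 9, 4, 2); Player I gets 5.
- C → Column plays Z (best of 2, 1, 3, 8); Player I gets 3.
- D → Column plays Y (best of 4, 3, 7, 1); Player I gets 3.
- E → Column plays Z (best of 4, 3, 3, 9); Player I gets 2.
Maximizing over 7, 5, 3, 3, 2, Player I chooses A. Subgame-perfect outcome: (A, W) with payoffs (7, 9).
Now find the simultaneous Nash equilibrium.
Player I's best replies: W→A; X→C; Y→A; Z→B.
Column's best replies: A→W; B→X; C→Z; D→Y; E→Z.
The unique mutual best reply is (A, W), giving (7, 9).
Sequential outcome (A, W) coincides with the Nash profile (A, W).

yes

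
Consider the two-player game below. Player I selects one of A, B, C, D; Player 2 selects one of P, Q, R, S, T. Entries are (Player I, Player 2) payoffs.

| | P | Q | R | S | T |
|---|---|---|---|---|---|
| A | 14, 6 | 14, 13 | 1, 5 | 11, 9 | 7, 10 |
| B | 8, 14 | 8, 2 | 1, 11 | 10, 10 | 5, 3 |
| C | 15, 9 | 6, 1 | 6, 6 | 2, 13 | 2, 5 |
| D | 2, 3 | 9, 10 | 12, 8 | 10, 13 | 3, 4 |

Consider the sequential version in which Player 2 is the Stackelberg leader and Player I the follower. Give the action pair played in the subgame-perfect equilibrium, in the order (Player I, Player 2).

Backward induction with Player 2 moving first.
- P → Player I plays C (best of 14, 8, 15, 2); Player 2 gets 9.
- Q → Player I plays A (best of 14, 8, 6, 9); Player 2 gets 13.
- R → Player I plays D (best of 1, 1, 6, 12); Player 2 gets 8.
- S → Player I plays A (best of 11, 10, 2, 10); Player 2 gets 9.
- T → Player I plays A (best of 7, 5, 2, 3); Player 2 gets 10.
Among 9, 13, 8, 9, 10, the best is 13 at Q. Subgame-perfect outcome: (A, Q) with payoffs (14, 13).

(A, Q)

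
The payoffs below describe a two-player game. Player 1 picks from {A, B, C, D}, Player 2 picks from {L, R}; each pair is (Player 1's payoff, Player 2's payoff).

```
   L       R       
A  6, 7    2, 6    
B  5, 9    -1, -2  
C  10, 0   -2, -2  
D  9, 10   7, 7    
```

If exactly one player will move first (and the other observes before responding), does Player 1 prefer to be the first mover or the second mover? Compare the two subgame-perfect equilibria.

first

If Player 1 leads: Player 2's best replies are A→L, B→L, C→L, D→L; Player 1's induced payoffs 6, 5, 10, 9; outcome (C, L), payoffs (10, 0).
If Player 2 leads: Player 1's best replies are L→C, R→D; Player 2's induced payoffs 0, 7; outcome (D, R), payoffs (7, 7).
Player 1 gets 10 moving first and 7 moving second, so Player 1 prefers to move first.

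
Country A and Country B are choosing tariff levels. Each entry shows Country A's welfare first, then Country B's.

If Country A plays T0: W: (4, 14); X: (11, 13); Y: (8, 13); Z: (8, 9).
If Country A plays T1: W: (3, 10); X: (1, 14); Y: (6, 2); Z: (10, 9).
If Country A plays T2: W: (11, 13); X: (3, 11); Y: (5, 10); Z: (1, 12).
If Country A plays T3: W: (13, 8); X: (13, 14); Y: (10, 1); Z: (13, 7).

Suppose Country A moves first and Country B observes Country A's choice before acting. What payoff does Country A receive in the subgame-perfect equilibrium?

Work backward from Country B's decision.
- T0 → Country B plays W (best of 14, 13, 13, 9); Country A gets 4.
- T1 → Country B plays X (best of 10, 14, 2, 9); Country A gets 1.
- T2 → Country B plays W (best of 13, 11, 10, 12); Country A gets 11.
- T3 → Country B plays X (best of 8, 14, 1, 7); Country A gets 13.
Among 4, 1, 11, 13, the best is 13 at T3. Subgame-perfect outcome: (T3, X) with payoffs (13, 14).

13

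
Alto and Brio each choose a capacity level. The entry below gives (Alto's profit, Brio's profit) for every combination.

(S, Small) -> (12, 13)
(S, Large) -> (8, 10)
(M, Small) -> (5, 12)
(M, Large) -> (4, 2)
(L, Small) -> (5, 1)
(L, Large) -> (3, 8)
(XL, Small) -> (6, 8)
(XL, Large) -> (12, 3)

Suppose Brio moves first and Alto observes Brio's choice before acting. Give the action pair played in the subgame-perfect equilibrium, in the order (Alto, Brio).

Solve by backward induction (Brio leads).
- Small: Alto compares 12, 5, 5, 6 and picks S; Brio would get 13.
- Large: Alto compares 8, 4, 3, 12 and picks XL; Brio would get 3.
Among 13, 3, the best is 13 at Small. Subgame-perfect outcome: (S, Small) with payoffs (12, 13).

(S, Small)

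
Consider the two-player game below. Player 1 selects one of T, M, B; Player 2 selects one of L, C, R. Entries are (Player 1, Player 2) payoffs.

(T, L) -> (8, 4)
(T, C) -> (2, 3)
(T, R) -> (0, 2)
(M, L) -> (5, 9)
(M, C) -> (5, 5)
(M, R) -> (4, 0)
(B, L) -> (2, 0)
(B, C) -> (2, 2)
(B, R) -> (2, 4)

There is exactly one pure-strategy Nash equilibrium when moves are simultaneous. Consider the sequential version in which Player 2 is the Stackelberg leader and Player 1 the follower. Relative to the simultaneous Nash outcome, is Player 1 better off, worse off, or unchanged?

worse off

Work backward from Player 1's decision.
- L → Player 1 plays T (best of 8, 5, 2); Player 2 gets 4.
- C → Player 1 plays M (best of 2, 5, 2); Player 2 gets 5.
- R → Player 1 plays M (best of 0, 4, 2); Player 2 gets 0.
Among 4, 5, 0, the best is 5 at C. Subgame-perfect outcome: (M, C) with payoffs (5, 5).
Now find the simultaneous Nash equilibrium.
Player 1's best replies: L→T; C→M; R→M.
Player 2's best replies: T→L; M→L; B→R.
Only (T, L) has each player best-responding; Nash payoffs (8, 4).
Player 1 earns 5 sequentially versus 8 at the Nash outcome: worse off.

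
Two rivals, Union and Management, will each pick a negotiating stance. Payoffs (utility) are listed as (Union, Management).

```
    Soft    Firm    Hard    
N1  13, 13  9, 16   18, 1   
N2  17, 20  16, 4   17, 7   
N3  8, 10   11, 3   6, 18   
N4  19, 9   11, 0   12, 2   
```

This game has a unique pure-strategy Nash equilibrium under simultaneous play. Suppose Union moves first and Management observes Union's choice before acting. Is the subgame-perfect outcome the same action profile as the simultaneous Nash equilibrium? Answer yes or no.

yes

Work backward from Management's decision.
- N1 → Management plays Firm (best of 13, 16, 1); Union gets 9.
- N2 → Management plays Soft (best of 20, 4, 7); Union gets 17.
- N3 → Management plays Hard (best of 10, 3, 18); Union gets 6.
- N4 → Management plays Soft (best of 9, 0, 2); Union gets 19.
Among 9, 17, 6, 19, the best is 19 at N4. Subgame-perfect outcome: (N4, Soft) with payoffs (19, 9).
For the simultaneous game, intersect best replies.
Union's best replies: Soft→N4; Firm→N2; Hard→N1.
Management's best replies: N1→Firm; N2→Soft; N3→Hard; N4→Soft.
The unique mutual best reply is (N4, Soft), giving (19, 9).
Sequential outcome (N4, Soft) coincides with the Nash profile (N4, Soft).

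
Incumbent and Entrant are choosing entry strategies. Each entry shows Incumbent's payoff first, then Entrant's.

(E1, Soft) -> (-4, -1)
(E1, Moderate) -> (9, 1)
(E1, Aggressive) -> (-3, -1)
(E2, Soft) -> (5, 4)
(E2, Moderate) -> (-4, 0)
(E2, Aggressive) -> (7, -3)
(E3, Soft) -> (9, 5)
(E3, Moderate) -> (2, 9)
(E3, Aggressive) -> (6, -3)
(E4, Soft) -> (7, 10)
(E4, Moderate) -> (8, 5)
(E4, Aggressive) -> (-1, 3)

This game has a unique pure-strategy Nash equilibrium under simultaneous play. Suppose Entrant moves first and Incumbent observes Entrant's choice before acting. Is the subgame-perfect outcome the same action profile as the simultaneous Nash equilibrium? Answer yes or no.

Solve by backward induction (Entrant leads).
- Soft: BR = E3, leader payoff 5.
- Moderate: BR = E1, leader payoff 1.
- Aggressive: BR = E2, leader payoff -3.
Among 5, 1, -3, the best is 5 at Soft. Subgame-perfect outcome: (E3, Soft) with payoffs (9, 5).
Under simultaneous play:
Incumbent's best replies: Soft→E3; Moderate→E1; Aggressive→E2.
Entrant's best replies: E1→Moderate; E2→Soft; E3→Moderate; E4→Soft.
Only (E1, Moderate) has each player best-responding; Nash payoffs (9, 1).
Sequential outcome (E3, Soft) differs from the Nash profile (E1, Moderate).

no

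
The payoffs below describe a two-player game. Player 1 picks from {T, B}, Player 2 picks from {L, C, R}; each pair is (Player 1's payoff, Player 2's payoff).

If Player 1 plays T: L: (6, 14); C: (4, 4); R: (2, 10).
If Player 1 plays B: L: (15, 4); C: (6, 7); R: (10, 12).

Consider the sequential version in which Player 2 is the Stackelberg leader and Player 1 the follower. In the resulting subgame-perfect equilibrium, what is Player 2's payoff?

12

Player 1 best-responds to each possible Player 2 move:
- L: Player 1 compares 6, 15 and picks B; Player 2 would get 4.
- C: Player 1 compares 4, 6 and picks B; Player 2 would get 7.
- R: Player 1 compares 2, 10 and picks B; Player 2 would get 12.
Maximizing over 4, 7, 12, Player 2 chooses R. Subgame-perfect outcome: (B, R) with payoffs (10, 12).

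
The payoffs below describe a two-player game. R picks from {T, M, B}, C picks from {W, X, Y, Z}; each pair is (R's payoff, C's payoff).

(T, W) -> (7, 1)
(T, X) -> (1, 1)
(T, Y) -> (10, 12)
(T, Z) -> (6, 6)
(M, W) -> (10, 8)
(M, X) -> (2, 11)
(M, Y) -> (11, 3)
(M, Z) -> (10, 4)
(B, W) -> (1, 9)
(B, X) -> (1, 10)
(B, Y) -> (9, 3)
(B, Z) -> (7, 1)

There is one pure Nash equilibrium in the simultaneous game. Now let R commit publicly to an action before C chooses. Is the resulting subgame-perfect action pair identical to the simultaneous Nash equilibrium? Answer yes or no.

Work backward from C's decision.
- T → C plays Y (best of 1, 1, 12, 6); R gets 10.
- M → C plays X (best of 8, 11, 3, 4); R gets 2.
- B → C plays X (best of 9, 10, 3, 1); R gets 1.
R's induced payoffs are 10, 2, 1, so R commits to T. Subgame-perfect outcome: (T, Y) with payoffs (10, 12).
Under simultaneous play:
R's best replies: W→M; X→M; Y→M; Z→M.
C's best replies: T→Y; M→X; B→X.
Only (M, X) has each player best-responding; Nash payoffs (2, 11).
Sequential outcome (T, Y) differs from the Nash profile (M, X).

no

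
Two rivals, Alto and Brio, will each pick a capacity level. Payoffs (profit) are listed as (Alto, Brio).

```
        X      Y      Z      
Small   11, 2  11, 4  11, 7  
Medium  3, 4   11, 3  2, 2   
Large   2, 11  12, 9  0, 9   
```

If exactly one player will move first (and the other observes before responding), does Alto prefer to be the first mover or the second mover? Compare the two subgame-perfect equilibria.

If Alto leads: Brio's best replies are Small→Z, Medium→X, Large→X; Alto's induced payoffs 11, 3, 2; outcome (Small, Z), payoffs (11, 7).
If Brio leads: Alto's best replies are X→Small, Y→Large, Z→Small; Brio's induced payoffs 2, 9, 7; outcome (Large, Y), payoffs (12, 9).
Alto gets 11 moving first and 12 moving second, so Alto prefers to move second.

second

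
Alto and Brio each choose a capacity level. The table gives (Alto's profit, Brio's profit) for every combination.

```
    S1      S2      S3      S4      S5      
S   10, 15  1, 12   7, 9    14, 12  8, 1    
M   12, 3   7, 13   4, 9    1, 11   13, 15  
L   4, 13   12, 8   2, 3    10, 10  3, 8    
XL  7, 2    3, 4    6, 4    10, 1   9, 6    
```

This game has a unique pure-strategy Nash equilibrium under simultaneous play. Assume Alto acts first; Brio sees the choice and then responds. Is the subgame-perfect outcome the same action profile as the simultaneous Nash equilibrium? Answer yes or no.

yes

Work backward from Brio's decision.
- S → Brio plays S1 (best of 15, 12, 9, 12, 1); Alto gets 10.
- M → Brio plays S5 (best of 3, 13, 9, 11, 15); Alto gets 13.
- L → Brio plays S1 (best of 13, 8, 3, 10, 8); Alto gets 4.
- XL → Brio plays S5 (best of 2, 4, 4, 1, 6); Alto gets 9.
Alto's induced payoffs are 10, 13, 4, 9, so Alto commits to M. Subgame-perfect outcome: (M, S5) with payoffs (13, 15).
Under simultaneous play:
Alto's best replies: S1→M; S2→L; S3→S; S4→S; S5→M.
Brio's best replies: S→S1; M→S5; L→S1; XL→S5.
Only (M, S5) has each player best-responding; Nash payoffs (13, 15).
Sequential outcome (M, S5) coincides with the Nash profile (M, S5).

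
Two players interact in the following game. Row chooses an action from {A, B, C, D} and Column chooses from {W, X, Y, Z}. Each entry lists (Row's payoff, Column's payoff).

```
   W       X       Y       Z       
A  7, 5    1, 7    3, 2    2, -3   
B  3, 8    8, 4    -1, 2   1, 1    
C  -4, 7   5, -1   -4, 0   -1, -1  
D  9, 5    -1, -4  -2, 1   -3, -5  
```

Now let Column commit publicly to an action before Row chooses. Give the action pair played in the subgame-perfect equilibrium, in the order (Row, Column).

(D, W)

Row best-responds to each possible Column move:
- W: BR = D, leader payoff 5.
- X: BR = B, leader payoff 4.
- Y: BR = A, leader payoff 2.
- Z: BR = A, leader payoff -3.
Among 5, 4, 2, -3, the best is 5 at W. Subgame-perfect outcome: (D, W) with payoffs (9, 5).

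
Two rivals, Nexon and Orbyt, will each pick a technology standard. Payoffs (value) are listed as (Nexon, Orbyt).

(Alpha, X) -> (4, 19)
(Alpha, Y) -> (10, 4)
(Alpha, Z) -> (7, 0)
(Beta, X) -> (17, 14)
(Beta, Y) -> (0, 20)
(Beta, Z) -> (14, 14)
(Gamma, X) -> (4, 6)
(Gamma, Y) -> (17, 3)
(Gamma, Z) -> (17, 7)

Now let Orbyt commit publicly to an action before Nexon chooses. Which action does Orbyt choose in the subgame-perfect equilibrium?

Nexon best-responds to each possible Orbyt move:
- X: Nexon compares 4, 17, 4 and picks Beta; Orbyt would get 14.
- Y: Nexon compares 10, 0, 17 and picks Gamma; Orbyt would get 3.
- Z: Nexon compares 7, 14, 17 and picks Gamma; Orbyt would get 7.
Among 14, 3, 7, the best is 14 at X. Subgame-perfect outcome: (Beta, X) with payoffs (17, 14).

X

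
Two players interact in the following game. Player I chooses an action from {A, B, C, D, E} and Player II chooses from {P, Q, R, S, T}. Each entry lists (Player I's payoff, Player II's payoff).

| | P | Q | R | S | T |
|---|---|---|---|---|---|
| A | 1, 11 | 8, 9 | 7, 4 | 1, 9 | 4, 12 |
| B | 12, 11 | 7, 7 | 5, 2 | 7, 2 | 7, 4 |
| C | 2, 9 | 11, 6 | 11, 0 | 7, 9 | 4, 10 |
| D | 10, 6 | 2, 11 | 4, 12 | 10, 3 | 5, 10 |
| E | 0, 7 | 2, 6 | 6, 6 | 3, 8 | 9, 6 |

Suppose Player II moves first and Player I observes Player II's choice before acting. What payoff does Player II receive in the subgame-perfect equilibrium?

11

Backward induction with Player II moving first.
- P: BR = B, leader payoff 11.
- Q: BR = C, leader payoff 6.
- R: BR = C, leader payoff 0.
- S: BR = D, leader payoff 3.
- T: BR = E, leader payoff 6.
Player II's induced payoffs are 11, 6, 0, 3, 6, so Player II commits to P. Subgame-perfect outcome: (B, P) with payoffs (12, 11).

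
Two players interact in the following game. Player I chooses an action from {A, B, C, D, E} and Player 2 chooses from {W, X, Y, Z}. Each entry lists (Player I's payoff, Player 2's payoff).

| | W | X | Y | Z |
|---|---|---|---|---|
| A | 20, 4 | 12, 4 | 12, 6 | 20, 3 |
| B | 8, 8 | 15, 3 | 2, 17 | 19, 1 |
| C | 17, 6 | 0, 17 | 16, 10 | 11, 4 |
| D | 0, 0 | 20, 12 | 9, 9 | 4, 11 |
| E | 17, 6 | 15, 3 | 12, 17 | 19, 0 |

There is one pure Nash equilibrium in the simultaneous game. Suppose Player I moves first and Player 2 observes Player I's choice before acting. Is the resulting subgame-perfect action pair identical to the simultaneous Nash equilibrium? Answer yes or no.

yes

Backward induction with Player I moving first.
- A → Player 2 plays Y (best of 4, 4, 6, 3); Player I gets 12.
- B → Player 2 plays Y (best of 8, 3, 17, 1); Player I gets 2.
- C → Player 2 plays X (best of 6, 17, 10, 4); Player I gets 0.
- D → Player 2 plays X (best of 0, 12, 9, 11); Player I gets 20.
- E → Player 2 plays Y (best of 6, 3, 17, 0); Player I gets 12.
Among 12, 2, 0, 20, 12, the best is 20 at D. Subgame-perfect outcome: (D, X) with payoffs (20, 12).
Now find the simultaneous Nash equilibrium.
Player I's best replies: W→A; X→D; Y→C; Z→A.
Player 2's best replies: A→Y; B→Y; C→X; D→X; E→Y.
The unique mutual best reply is (D, X), giving (20, 12).
Sequential outcome (D, X) coincides with the Nash profile (D, X).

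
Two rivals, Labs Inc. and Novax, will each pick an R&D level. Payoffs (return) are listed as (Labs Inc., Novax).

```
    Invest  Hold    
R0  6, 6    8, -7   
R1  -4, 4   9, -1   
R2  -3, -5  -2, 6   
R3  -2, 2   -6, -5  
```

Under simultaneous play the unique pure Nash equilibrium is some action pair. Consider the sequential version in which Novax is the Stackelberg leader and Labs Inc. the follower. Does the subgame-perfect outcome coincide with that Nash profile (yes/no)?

Backward induction with Novax moving first.
- Invest → Labs Inc. plays R0 (best of 6, -4, -3, -2); Novax gets 6.
- Hold → Labs Inc. plays R1 (best of 8, 9, -2, -6); Novax gets -1.
Novax's induced payoffs are 6, -1, so Novax commits to Invest. Subgame-perfect outcome: (R0, Invest) with payoffs (6, 6).
Now find the simultaneous Nash equilibrium.
Labs Inc.'s best replies: Invest→R0; Hold→R1.
Novax's best replies: R0→Invest; R1→Invest; R2→Hold; R3→Invest.
The unique mutual best reply is (R0, Invest), giving (6, 6).
Sequential outcome (R0, Invest) coincides with the Nash profile (R0, Invest).

yes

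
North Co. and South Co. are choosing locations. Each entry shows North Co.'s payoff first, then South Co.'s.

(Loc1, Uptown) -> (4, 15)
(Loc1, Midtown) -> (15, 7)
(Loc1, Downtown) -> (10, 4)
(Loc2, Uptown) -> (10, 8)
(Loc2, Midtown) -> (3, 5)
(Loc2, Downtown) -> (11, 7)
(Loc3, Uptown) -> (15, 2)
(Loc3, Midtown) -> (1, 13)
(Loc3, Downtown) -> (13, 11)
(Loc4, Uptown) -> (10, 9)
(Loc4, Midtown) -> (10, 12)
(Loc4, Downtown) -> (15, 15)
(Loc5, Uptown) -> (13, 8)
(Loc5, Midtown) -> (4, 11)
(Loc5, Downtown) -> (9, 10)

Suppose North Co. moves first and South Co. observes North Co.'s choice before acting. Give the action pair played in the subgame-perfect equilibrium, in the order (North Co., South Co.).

(Loc4, Downtown)

Backward induction with North Co. moving first.
- Loc1: BR = Uptown, leader payoff 4.
- Loc2: BR = Uptown, leader payoff 10.
- Loc3: BR = Midtown, leader payoff 1.
- Loc4: BR = Downtown, leader payoff 15.
- Loc5: BR = Midtown, leader payoff 4.
Maximizing over 4, 10, 1, 15, 4, North Co. chooses Loc4. Subgame-perfect outcome: (Loc4, Downtown) with payoffs (15, 15).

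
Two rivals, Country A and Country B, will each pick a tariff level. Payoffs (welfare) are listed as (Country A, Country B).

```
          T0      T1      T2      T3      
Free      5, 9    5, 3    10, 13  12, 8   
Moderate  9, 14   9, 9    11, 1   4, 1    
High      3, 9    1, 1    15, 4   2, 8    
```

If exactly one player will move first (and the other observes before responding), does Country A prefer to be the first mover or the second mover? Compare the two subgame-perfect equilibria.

If Country A leads: Country B's best replies are Free→T2, Moderate→T0, High→T0; Country A's induced payoffs 10, 9, 3; outcome (Free, T2), payoffs (10, 13).
If Country B leads: Country A's best replies are T0→Moderate, T1→Moderate, T2→High, T3→Free; Country B's induced payoffs 14, 9, 4, 8; outcome (Moderate, T0), payoffs (9, 14).
Country A gets 10 moving first and 9 moving second, so Country A prefers to move first.

first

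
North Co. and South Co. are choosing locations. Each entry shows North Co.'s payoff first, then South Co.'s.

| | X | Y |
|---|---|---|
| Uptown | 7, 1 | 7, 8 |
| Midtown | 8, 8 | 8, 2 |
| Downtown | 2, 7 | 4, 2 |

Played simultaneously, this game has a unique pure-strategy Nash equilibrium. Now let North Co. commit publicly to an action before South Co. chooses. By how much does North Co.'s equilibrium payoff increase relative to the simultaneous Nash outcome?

0

South Co. best-responds to each possible North Co. move:
- Uptown: South Co. compares 1, 8 and picks Y; North Co. would get 7.
- Midtown: South Co. compares 8, 2 and picks X; North Co. would get 8.
- Downtown: South Co. compares 7, 2 and picks X; North Co. would get 2.
North Co.'s induced payoffs are 7, 8, 2, so North Co. commits to Midtown. Subgame-perfect outcome: (Midtown, X) with payoffs (8, 8).
For the simultaneous game, intersect best replies.
North Co.'s best replies: X→Midtown; Y→Midtown.
South Co.'s best replies: Uptown→Y; Midtown→X; Downtown→X.
Only (Midtown, X) has each player best-responding; Nash payoffs (8, 8).
North Co.'s commitment gain: 8 − 8 = 0.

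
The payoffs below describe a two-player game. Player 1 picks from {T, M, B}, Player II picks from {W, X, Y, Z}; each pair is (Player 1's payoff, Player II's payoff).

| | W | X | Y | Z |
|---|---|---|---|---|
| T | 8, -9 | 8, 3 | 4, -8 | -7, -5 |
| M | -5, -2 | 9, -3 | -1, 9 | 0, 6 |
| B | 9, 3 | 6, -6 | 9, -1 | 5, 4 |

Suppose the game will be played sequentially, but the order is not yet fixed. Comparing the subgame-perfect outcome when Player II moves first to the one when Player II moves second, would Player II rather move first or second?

If Player 1 leads: Player II's best replies are T→X, M→Y, B→Z; Player 1's induced payoffs 8, -1, 5; outcome (T, X), payoffs (8, 3).
If Player II leads: Player 1's best replies are W→B, X→M, Y→B, Z→B; Player II's induced payoffs 3, -3, -1, 4; outcome (B, Z), payoffs (5, 4).
Player II gets 4 moving first and 3 moving second, so Player II prefers to move first.

first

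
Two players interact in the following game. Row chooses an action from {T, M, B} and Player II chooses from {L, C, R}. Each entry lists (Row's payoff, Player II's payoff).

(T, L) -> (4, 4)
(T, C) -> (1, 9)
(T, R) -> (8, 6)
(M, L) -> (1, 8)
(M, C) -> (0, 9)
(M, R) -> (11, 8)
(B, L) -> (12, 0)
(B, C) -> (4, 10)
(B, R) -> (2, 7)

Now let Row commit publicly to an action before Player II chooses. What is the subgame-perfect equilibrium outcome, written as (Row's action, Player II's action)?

(B, C)

Backward induction with Row moving first.
- T: Player II compares 4, 9, 6 and picks C; Row would get 1.
- M: Player II compares 8, 9, 8 and picks C; Row would get 0.
- B: Player II compares 0, 10, 7 and picks C; Row would get 4.
Row's induced payoffs are 1, 0, 4, so Row commits to B. Subgame-perfect outcome: (B, C) with payoffs (4, 10).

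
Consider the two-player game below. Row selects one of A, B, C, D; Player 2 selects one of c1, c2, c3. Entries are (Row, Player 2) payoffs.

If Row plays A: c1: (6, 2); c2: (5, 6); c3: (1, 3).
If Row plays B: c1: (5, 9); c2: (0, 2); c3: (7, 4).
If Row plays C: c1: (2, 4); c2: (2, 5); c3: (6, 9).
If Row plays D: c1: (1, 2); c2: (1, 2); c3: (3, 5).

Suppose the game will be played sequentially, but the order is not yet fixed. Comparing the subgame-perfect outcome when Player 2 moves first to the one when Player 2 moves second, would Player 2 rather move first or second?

second

If Row leads: Player 2's best replies are A→c2, B→c1, C→c3, D→c3; Row's induced payoffs 5, 5, 6, 3; outcome (C, c3), payoffs (6, 9).
If Player 2 leads: Row's best replies are c1→A, c2→A, c3→B; Player 2's induced payoffs 2, 6, 4; outcome (A, c2), payoffs (5, 6).
Player 2 gets 6 moving first and 9 moving second, so Player 2 prefers to move second.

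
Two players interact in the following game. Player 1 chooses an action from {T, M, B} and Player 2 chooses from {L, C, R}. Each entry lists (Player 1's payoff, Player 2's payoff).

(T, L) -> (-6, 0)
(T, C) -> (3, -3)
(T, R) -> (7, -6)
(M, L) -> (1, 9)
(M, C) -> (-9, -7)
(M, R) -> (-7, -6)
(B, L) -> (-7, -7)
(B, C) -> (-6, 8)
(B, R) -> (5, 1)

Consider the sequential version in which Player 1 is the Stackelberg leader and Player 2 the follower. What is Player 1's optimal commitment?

M

Solve by backward induction (Player 1 leads).
- T: BR = L, leader payoff -6.
- M: BR = L, leader payoff 1.
- B: BR = C, leader payoff -6.
Maximizing over -6, 1, -6, Player 1 chooses M. Subgame-perfect outcome: (M, L) with payoffs (1, 9).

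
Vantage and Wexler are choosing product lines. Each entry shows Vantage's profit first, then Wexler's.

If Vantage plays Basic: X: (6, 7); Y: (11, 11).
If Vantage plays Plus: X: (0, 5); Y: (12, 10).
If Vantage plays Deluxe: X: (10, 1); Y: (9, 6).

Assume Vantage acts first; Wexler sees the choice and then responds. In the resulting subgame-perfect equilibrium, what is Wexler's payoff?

10

Solve by backward induction (Vantage leads).
- Basic: Wexler compares 7, 11 and picks Y; Vantage would get 11.
- Plus: Wexler compares 5, 10 and picks Y; Vantage would get 12.
- Deluxe: Wexler compares 1, 6 and picks Y; Vantage would get 9.
Maximizing over 11, 12, 9, Vantage chooses Plus. Subgame-perfect outcome: (Plus, Y) with payoffs (12, 10).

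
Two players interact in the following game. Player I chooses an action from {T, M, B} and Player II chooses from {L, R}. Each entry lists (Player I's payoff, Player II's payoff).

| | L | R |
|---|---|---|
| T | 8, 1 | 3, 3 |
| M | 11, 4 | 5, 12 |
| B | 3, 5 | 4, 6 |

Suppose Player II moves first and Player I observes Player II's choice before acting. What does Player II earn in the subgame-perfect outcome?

Player I best-responds to each possible Player II move:
- L: BR = M, leader payoff 4.
- R: BR = M, leader payoff 12.
Among 4, 12, the best is 12 at R. Subgame-perfect outcome: (M, R) with payoffs (5, 12).

12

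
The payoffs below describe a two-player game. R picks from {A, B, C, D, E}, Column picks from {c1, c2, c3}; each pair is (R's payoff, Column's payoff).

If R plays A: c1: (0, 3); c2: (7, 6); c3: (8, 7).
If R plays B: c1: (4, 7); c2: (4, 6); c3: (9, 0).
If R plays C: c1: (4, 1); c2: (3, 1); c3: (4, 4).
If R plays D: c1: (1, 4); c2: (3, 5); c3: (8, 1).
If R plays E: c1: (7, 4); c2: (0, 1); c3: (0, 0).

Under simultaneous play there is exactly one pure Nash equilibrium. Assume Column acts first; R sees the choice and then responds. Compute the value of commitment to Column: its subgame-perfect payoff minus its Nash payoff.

2

Solve by backward induction (Column leads).
- c1 → R plays E (best of 0, 4, 4, 1, 7); Column gets 4.
- c2 → R plays A (best of 7, 4, 3, 3, 0); Column gets 6.
- c3 → R plays B (best of 8, 9, 4, 8, 0); Column gets 0.
Column's induced payoffs are 4, 6, 0, so Column commits to c2. Subgame-perfect outcome: (A, c2) with payoffs (7, 6).
Under simultaneous play:
R's best replies: c1→E; c2→A; c3→B.
Column's best replies: A→c3; B→c1; C→c3; D→c2; E→c1.
Only (E, c1) has each player best-responding; Nash payoffs (7, 4).
Column's commitment gain: 6 − 4 = 2.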